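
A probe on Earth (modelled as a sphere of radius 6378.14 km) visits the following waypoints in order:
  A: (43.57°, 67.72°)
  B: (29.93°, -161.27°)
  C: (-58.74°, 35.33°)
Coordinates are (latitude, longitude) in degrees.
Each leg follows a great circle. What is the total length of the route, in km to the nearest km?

Leg A→B: central angle 1.6390 rad, distance 10453.7 km.
Leg B→C: central angle 2.6011 rad, distance 16590.5 km.
Total: 10453.7 + 16590.5 ≈ 27044 km.

27044 km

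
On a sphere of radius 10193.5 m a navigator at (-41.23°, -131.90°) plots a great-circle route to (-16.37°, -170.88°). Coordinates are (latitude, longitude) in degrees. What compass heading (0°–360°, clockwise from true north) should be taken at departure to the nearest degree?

295°

Δλ = -38.980° = -0.6803 rad.
y = sin Δλ · cos φ₂ = (-0.6290)(0.9595) = -0.6035
x = cos φ₁ sin φ₂ − sin φ₁ cos φ₂ cos Δλ = (0.7521)(-0.2818) − (-0.6591)(0.9595)(0.7774) = 0.2796
θ = atan2(y, x) = -65.14°; adding 360° gives 295°.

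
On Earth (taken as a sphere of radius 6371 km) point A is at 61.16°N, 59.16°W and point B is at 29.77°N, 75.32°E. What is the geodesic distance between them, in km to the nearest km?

Let φ₁ = 1.0674 rad, φ₂ = 0.5196 rad, and Δλ = 2.3471 rad.
cos c = sin φ₁ sin φ₂ + cos φ₁ cos φ₂ cos Δλ = (0.8760)(0.4965) + (0.4824)(0.8680)(-0.7007) = 0.14157,
so c = arccos(0.14157) = 1.42875 rad.
Distance = R·c = 6371 × 1.4288 ≈ 9103 km.

9103 km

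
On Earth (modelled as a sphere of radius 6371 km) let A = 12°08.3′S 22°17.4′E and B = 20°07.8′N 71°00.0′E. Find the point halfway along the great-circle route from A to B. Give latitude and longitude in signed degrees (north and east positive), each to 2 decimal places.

Central angle δ = 1.0082 rad. Interpolating on the sphere with fraction f = 0.5:
P = [sin((1−f)δ)·A + sin(fδ)·B] / sin δ = 0.5710·A + 0.5710·B in Cartesian coordinates,
giving P = (0.6911, 0.7187, 0.0764), i.e. latitude 4.38°, longitude 46.12°.

4.38°, 46.12°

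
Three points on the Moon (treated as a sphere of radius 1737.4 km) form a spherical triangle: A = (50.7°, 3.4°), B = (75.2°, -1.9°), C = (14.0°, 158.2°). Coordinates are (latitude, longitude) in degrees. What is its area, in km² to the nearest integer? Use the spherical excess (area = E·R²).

745590 km²

Side lengths (central angles): a = 1.5700, b = 1.9486, c = 0.4293 rad; semiperimeter s = 1.9739.
By l'Huilier's theorem, tan(E/4) = √[tan(s/2) tan((s−a)/2) tan((s−b)/2) tan((s−c)/2)], giving spherical excess E = 0.2470 rad.
Area = E·R² = 0.2470 × (1737.4)² ≈ 745590 km².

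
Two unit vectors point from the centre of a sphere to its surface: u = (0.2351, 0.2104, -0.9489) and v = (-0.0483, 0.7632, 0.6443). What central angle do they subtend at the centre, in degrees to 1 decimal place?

117.5°

u·v = -0.4622; |u| = 1.0000, |v| = 1.0000.
cos θ = (u·v)/(|u||v|) = -0.4622, so θ = 117.5°.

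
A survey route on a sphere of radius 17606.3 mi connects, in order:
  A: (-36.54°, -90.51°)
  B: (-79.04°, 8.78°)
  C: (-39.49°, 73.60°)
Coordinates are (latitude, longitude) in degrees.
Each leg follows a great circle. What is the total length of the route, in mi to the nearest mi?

31521 mi

Leg A→B: central angle 0.9766 rad, distance 17193.8 mi.
Leg B→C: central angle 0.8138 rad, distance 14327.3 mi.
Total: 17193.8 + 14327.3 ≈ 31521 mi.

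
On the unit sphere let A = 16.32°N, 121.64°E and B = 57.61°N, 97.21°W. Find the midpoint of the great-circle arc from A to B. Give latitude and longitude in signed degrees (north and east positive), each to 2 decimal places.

60.45°, 153.41°

Central angle δ = 1.7346 rad. Interpolating on the sphere with fraction f = 0.5:
P = [sin((1−f)δ)·A + sin(fδ)·B] / sin δ = 0.7729·A + 0.7729·B in Cartesian coordinates,
giving P = (-0.4411, 0.2208, 0.8699), i.e. latitude 60.45°, longitude 153.41°.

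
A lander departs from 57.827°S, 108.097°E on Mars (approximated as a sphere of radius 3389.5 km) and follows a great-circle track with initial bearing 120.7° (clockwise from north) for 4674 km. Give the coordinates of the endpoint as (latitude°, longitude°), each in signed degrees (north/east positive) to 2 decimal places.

-25.36°, -140.98°

Angular distance δ = d/R = 4674/3389.5 = 1.37896 rad; initial bearing θ = 2.1066 rad.
sin φ₂ = sin φ₁ cos δ + cos φ₁ sin δ cos θ = (-0.8464)(0.1907) + (0.5325)(0.9817)(-0.5105) = -0.4282, so φ₂ = -25.36°.
Δλ = atan2(sin θ sin δ cos φ₁, cos δ − sin φ₁ sin φ₂) = atan2(0.4495, -0.1718) = 110.922°.
λ₂ = 108.097° + 110.922° = 219.02° → -140.98° after wrapping to (−180°, 180°].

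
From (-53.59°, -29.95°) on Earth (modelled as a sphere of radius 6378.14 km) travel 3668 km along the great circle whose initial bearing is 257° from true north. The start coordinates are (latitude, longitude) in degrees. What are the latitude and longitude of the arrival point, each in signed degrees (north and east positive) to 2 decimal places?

Angular distance δ = d/R = 3668/6378.14 = 0.57509 rad; initial bearing θ = 4.4855 rad.
sin φ₂ = sin φ₁ cos δ + cos φ₁ sin δ cos θ = (-0.8048)(0.8391) + (0.5936)(0.5439)(-0.2250) = -0.7480, so φ₂ = -48.41°.
Δλ = atan2(sin θ sin δ cos φ₁, cos δ − sin φ₁ sin φ₂) = atan2(-0.3146, 0.2372) = -52.983°.
λ₂ = -29.950° − 52.983° = -82.93°.

-48.41°, -82.93°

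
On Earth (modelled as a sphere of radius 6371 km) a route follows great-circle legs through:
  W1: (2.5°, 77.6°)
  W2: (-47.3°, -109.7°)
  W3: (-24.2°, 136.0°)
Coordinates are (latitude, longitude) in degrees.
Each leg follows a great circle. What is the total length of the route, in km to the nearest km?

24694 km

Leg W1→W2: central angle 2.3519 rad, distance 14984.1 km.
Leg W2→W3: central angle 1.5241 rad, distance 9709.8 km.
Total: 14984.1 + 9709.8 ≈ 24694 km.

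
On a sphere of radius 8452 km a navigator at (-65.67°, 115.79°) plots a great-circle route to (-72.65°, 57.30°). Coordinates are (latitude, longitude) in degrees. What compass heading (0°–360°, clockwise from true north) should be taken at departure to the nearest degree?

225°

With φ₁ = -1.1462, φ₂ = -1.2680, Δλ = -1.0208 rad, the forward-azimuth formula gives
θ = atan2( sin Δλ cos φ₂ , cos φ₁ sin φ₂ − sin φ₁ cos φ₂ cos Δλ ) = atan2(-0.2542, -0.2512) = -134.66°.
Adding 360° brings this into [0°, 360°): 225°.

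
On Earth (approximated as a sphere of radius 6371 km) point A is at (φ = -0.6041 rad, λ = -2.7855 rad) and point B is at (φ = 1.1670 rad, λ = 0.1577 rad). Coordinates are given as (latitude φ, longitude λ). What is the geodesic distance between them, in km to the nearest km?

With latitudes φ₁ = -34.612°, φ₂ = 66.864° and longitude difference Δλ = 168.633°:
Haversine: a = sin²(Δφ/2) + cos φ₁ cos φ₂ sin²(Δλ/2) = 0.5995 + (0.8230)(0.3929)(0.9902) = 0.91968.
Central angle c = 2·arcsin(√a) = 2.56692 rad.
Distance = R·c = 6371 × 2.5669 ≈ 16354 km.

16354 km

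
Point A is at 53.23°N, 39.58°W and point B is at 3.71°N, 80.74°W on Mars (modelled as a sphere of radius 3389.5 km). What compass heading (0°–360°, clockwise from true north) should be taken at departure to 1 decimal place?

229.4°

Δλ = -41.160° = -0.7184 rad.
y = sin Δλ · cos φ₂ = (-0.6582)(0.9979) = -0.6568
x = cos φ₁ sin φ₂ − sin φ₁ cos φ₂ cos Δλ = (0.5986)(0.0647) − (0.8010)(0.9979)(0.7529) = -0.5631
θ = atan2(y, x) = -130.61°; adding 360° gives 229.4°.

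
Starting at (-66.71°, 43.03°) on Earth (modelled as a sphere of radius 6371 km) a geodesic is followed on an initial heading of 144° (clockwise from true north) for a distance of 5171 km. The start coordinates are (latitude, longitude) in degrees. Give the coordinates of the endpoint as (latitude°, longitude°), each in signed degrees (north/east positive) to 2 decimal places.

-59.80°, 165.08°

Angular distance δ = d/R = 5171/6371 = 0.81165 rad; initial bearing θ = 2.5133 rad.
sin φ₂ = sin φ₁ cos δ + cos φ₁ sin δ cos θ = (-0.9185)(0.6883) + (0.3954)(0.7254)(-0.8090) = -0.8643, so φ₂ = -59.80°.
Δλ = atan2(sin θ sin δ cos φ₁, cos δ − sin φ₁ sin φ₂) = atan2(0.1686, -0.1055) = 122.046°.
λ₂ = 43.030° + 122.046° = 165.08°.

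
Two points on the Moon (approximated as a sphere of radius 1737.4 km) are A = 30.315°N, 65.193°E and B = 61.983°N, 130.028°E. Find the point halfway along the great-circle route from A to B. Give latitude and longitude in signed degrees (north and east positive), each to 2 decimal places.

The central angle between A and B is δ = 0.9046 rad.
With f = 0.5, the slerp weights are sin((1−f)δ)/sin δ = 0.5559 and sin(fδ)/sin δ = 0.5559.
Weighted sum of the unit vectors: (0.5559)·(0.3622,0.7836,0.5048) + (0.5559)·(-0.3021,0.3597,0.8828) = (0.0334, 0.6356, 0.7713).
Converting back: φ = atan2(z, √(x²+y²)) = 50.47°, λ = atan2(y, x) = 86.99°.

50.47°, 86.99°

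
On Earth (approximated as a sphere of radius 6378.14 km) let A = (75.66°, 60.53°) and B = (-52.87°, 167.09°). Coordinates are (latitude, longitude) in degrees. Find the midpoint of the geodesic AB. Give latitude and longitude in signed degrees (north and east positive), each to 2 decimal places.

16.39°, 143.08°

The central angle between A and B is δ = 2.5236 rad.
With f = 0.5, the slerp weights are sin((1−f)δ)/sin δ = 1.6442 and sin(fδ)/sin δ = 1.6442.
Weighted sum of the unit vectors: (1.6442)·(0.1218,0.2156,0.9688) + (1.6442)·(-0.5884,0.1349,-0.7973) = (-0.7670, 0.5763, 0.2821).
Converting back: φ = atan2(z, √(x²+y²)) = 16.39°, λ = atan2(y, x) = 143.08°.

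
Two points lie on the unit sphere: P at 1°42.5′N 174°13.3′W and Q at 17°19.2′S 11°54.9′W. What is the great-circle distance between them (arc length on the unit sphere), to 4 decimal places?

2.7337

With latitudes φ₁ = 1.708°, φ₂ = -17.320° and longitude difference Δλ = 162.307°:
cos c = sin φ₁ sin φ₂ + cos φ₁ cos φ₂ cos Δλ = (0.0298)(-0.2977) + (0.9996)(0.9547)(-0.9527) = -0.91797,
so c = arccos(-0.91797) = 2.73373 rad.
On the unit sphere the arc length equals the central angle: 2.7337.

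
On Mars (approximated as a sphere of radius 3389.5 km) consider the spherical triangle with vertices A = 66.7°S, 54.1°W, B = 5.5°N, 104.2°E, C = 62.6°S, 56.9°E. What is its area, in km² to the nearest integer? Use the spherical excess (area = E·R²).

2461491 km²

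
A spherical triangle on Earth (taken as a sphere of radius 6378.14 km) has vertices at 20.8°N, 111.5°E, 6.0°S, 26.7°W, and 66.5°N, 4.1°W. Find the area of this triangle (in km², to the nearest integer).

53872559 km²

Side lengths (central angles): a = 1.2971, b = 1.4055, c = 2.3894 rad; semiperimeter s = 2.5460.
By l'Huilier's theorem, tan(E/4) = √[tan(s/2) tan((s−a)/2) tan((s−b)/2) tan((s−c)/2)], giving spherical excess E = 1.3243 rad.
Area = E·R² = 1.3243 × (6378.14)² ≈ 53872559 km².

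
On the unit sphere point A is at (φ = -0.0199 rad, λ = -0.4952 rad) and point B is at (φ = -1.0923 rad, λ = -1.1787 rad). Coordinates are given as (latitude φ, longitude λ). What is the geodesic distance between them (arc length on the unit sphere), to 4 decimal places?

With latitudes φ₁ = -1.140°, φ₂ = -62.584° and longitude difference Δλ = -39.162°:
Haversine: a = sin²(Δφ/2) + cos φ₁ cos φ₂ sin²(Δλ/2) = 0.2610 + (0.9998)(0.4604)(0.1123) = 0.31270.
Central angle c = 2·arcsin(√a) = 1.18682 rad.
On the unit sphere the arc length equals the central angle: 1.1868.

1.1868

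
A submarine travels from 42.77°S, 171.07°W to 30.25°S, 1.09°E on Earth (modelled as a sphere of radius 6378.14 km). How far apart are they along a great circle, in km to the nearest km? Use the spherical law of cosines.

11869 km

With latitudes φ₁ = -42.770°, φ₂ = -30.250° and longitude difference Δλ = 172.160°:
cos c = sin φ₁ sin φ₂ + cos φ₁ cos φ₂ cos Δλ = (-0.6791)(-0.5038) + (0.7341)(0.8638)(-0.9907) = -0.28611,
so c = arccos(-0.28611) = 1.86096 rad.
Distance = R·c = 6378.14 × 1.8610 ≈ 11869 km.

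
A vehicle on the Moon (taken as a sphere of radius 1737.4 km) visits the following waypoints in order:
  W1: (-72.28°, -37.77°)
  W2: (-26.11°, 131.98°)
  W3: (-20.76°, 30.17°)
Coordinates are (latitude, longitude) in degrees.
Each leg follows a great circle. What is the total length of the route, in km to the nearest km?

5224 km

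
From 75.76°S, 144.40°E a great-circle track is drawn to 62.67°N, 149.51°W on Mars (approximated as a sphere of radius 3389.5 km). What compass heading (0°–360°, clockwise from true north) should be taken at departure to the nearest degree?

With φ₁ = -1.3223, φ₂ = 1.0938, Δλ = 1.1535 rad, the forward-azimuth formula gives
θ = atan2( sin Δλ cos φ₂ , cos φ₁ sin φ₂ − sin φ₁ cos φ₂ cos Δλ ) = atan2(0.4197, 0.3989) = 46.46°.
So the initial bearing is 46°.

46°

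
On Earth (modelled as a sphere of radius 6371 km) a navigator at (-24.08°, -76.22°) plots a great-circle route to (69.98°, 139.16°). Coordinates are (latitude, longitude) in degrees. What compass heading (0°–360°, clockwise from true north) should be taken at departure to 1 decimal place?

Δλ = -144.620° = -2.5241 rad.
y = sin Δλ · cos φ₂ = (-0.5790)(0.3423) = -0.1982
x = cos φ₁ sin φ₂ − sin φ₁ cos φ₂ cos Δλ = (0.9130)(0.9396) − (-0.4080)(0.3423)(-0.8153) = 0.7439
θ = atan2(y, x) = -14.92°; adding 360° gives 345.1°.

345.1°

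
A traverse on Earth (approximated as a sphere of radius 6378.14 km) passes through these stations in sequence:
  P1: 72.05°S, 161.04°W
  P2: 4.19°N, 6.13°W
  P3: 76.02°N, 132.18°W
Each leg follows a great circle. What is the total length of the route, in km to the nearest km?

22756 km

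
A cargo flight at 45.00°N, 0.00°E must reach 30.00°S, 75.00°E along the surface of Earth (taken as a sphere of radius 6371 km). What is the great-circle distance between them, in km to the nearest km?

11258 km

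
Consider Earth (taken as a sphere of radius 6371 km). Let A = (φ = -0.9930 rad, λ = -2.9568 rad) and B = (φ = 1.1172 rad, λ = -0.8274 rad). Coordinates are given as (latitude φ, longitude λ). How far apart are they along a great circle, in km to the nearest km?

16859 km

With latitudes φ₁ = -56.895°, φ₂ = 64.011° and longitude difference Δλ = 122.006°:
Haversine: a = sin²(Δφ/2) + cos φ₁ cos φ₂ sin²(Δλ/2) = 0.7568 + (0.5462)(0.4382)(0.7650) = 0.93990.
Central angle c = 2·arcsin(√a) = 2.64626 rad.
Distance = R·c = 6371 × 2.6463 ≈ 16859 km.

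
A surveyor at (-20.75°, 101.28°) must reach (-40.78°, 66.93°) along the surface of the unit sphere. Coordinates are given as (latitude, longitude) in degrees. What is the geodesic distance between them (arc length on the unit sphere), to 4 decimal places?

0.6163

With latitudes φ₁ = -20.750°, φ₂ = -40.780° and longitude difference Δλ = -34.350°:
Haversine: a = sin²(Δφ/2) + cos φ₁ cos φ₂ sin²(Δλ/2) = 0.0302 + (0.9351)(0.7572)(0.0872) = 0.09199.
Central angle c = 2·arcsin(√a) = 0.61630 rad.
On the unit sphere the arc length equals the central angle: 0.6163.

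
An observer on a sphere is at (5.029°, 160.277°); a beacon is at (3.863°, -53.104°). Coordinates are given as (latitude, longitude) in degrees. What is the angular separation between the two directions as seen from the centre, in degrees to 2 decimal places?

145.49°

Let φ₁ = 0.0878 rad, φ₂ = 0.0674 rad, and Δλ = 2.5590 rad.
Haversine: a = sin²(Δφ/2) + cos φ₁ cos φ₂ sin²(Δλ/2) = 0.0001 + (0.9962)(0.9977)(0.9175) = 0.91201.
Central angle c = 2·arcsin(√a) = 2.53927 rad.
So the angular separation is 145.49°.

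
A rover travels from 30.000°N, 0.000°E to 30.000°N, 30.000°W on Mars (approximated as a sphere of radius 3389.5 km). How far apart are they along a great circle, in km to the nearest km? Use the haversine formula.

1532 km

Let φ₁ = 0.5236 rad, φ₂ = 0.5236 rad, and Δλ = -0.5236 rad.
Haversine: a = sin²(Δφ/2) + cos φ₁ cos φ₂ sin²(Δλ/2) = 0.0000 + (0.8660)(0.8660)(0.0670) = 0.05024.
Central angle c = 2·arcsin(√a) = 0.45213 rad.
Distance = R·c = 3389.5 × 0.4521 ≈ 1532 km.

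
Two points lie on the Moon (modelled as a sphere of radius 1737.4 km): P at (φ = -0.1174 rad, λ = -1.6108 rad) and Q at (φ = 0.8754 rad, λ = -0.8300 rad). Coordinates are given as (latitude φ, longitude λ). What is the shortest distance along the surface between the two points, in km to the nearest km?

In radians: φ₁ = -0.1174, φ₂ = 0.8754, Δλ = 44.737° = 0.7808 rad.
cos c = sin φ₁ sin φ₂ + cos φ₁ cos φ₂ cos Δλ = (-0.1171)(0.7678) + (0.9931)(0.6407)(0.7104) = 0.36205,
so c = arccos(0.36205) = 1.20033 rad.
Distance = R·c = 1737.4 × 1.2003 ≈ 2085 km.

2085 km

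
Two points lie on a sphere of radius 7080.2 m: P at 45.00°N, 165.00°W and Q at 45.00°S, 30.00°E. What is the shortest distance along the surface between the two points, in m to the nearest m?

20934 m

With latitudes φ₁ = 45.000°, φ₂ = -45.000° and longitude difference Δλ = -165.000°:
cos c = sin φ₁ sin φ₂ + cos φ₁ cos φ₂ cos Δλ = (0.7071)(-0.7071) + (0.7071)(0.7071)(-0.9659) = -0.98296,
so c = arccos(-0.98296) = 2.95674 rad.
Distance = R·c = 7080.2 × 2.9567 ≈ 20934 m.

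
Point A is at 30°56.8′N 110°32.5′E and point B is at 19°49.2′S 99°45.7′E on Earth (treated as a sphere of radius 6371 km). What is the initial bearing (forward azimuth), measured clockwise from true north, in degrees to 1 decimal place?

Δλ = -10.780° = -0.1881 rad.
y = sin Δλ · cos φ₂ = (-0.1870)(0.9408) = -0.1760
x = cos φ₁ sin φ₂ − sin φ₁ cos φ₂ cos Δλ = (0.8576)(-0.3391) − (0.5142)(0.9408)(0.9824) = -0.7660
θ = atan2(y, x) = -167.06°; adding 360° gives 192.9°.

192.9°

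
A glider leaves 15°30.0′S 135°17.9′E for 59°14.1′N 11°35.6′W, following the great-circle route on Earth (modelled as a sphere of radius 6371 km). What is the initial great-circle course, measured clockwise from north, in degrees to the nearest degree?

339°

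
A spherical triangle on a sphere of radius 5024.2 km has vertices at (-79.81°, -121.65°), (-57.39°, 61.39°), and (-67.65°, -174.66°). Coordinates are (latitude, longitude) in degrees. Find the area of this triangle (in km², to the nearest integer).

3129780 km²

Side lengths (central angles): a = 0.8438, b = 0.3151, c = 0.7468 rad; semiperimeter s = 0.9528.
By l'Huilier's theorem, tan(E/4) = √[tan(s/2) tan((s−a)/2) tan((s−b)/2) tan((s−c)/2)], giving spherical excess E = 0.1240 rad.
Area = E·R² = 0.1240 × (5024.2)² ≈ 3129780 km².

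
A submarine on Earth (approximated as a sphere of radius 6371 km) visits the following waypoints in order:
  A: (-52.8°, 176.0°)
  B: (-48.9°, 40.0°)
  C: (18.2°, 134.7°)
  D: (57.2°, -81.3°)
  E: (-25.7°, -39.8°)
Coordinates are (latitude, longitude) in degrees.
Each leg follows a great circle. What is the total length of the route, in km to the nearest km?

40821 km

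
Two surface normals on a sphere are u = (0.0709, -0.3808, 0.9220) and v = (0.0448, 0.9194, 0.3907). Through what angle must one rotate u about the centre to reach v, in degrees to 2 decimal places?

u·v = 0.0133; |u| = 1.0001, |v| = 1.0000.
cos θ = (u·v)/(|u||v|) = 0.0133, so θ = 89.24°.

89.24°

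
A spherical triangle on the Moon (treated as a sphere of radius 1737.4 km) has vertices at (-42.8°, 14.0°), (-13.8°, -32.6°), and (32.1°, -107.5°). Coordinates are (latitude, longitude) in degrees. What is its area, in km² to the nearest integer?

Side lengths (central angles): a = 1.4831, b = 2.3265, c = 0.8610 rad; semiperimeter s = 2.3353.
By l'Huilier's theorem, tan(E/4) = √[tan(s/2) tan((s−a)/2) tan((s−b)/2) tan((s−c)/2)], giving spherical excess E = 0.2608 rad.
Area = E·R² = 0.2608 × (1737.4)² ≈ 787125 km².

787125 km²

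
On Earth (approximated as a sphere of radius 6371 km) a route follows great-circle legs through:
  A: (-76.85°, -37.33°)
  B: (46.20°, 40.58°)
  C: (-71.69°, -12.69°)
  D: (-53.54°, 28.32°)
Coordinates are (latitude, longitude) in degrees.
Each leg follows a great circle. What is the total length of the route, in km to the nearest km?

Leg A→B: central angle 2.3048 rad, distance 14683.9 km.
Leg B→C: central angle 2.1594 rad, distance 13757.4 km.
Leg C→D: central angle 0.4408 rad, distance 2808.1 km.
Total: 14683.9 + 13757.4 + 2808.1 ≈ 31249 km.

31249 km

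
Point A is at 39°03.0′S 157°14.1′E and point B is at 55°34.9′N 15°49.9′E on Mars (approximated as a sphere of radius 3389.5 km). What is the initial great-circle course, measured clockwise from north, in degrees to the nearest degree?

316°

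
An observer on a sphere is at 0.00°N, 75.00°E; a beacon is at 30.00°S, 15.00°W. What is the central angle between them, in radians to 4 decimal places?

In radians: φ₁ = 0.0000, φ₂ = -0.5236, Δλ = -90.000° = -1.5708 rad.
Haversine: a = sin²(Δφ/2) + cos φ₁ cos φ₂ sin²(Δλ/2) = 0.0670 + (1.0000)(0.8660)(0.5000) = 0.50000.
Central angle c = 2·arcsin(√a) = 1.57080 rad.
So the angular separation is 1.5708 rad.

1.5708 rad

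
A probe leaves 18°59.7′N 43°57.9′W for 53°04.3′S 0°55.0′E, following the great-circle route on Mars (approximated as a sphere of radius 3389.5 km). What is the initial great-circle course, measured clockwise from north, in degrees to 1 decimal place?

Δλ = 44.882° = 0.7833 rad.
y = sin Δλ · cos φ₂ = (0.7056)(0.6008) = 0.4240
x = cos φ₁ sin φ₂ − sin φ₁ cos φ₂ cos Δλ = (0.9455)(-0.7994) − (0.3255)(0.6008)(0.7086) = -0.8944
θ = atan2(y, x) = 154.64°, so the bearing is 154.6°.

154.6°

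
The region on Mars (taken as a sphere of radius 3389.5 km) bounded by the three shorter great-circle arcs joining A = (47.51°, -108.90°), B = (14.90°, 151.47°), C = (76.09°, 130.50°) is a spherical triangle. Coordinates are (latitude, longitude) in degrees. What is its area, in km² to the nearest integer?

6658558 km²

Side lengths (central angles): a = 1.0854, b = 0.8852, c = 1.4903 rad; semiperimeter s = 1.7305.
By l'Huilier's theorem, tan(E/4) = √[tan(s/2) tan((s−a)/2) tan((s−b)/2) tan((s−c)/2)], giving spherical excess E = 0.5796 rad.
Area = E·R² = 0.5796 × (3389.5)² ≈ 6658558 km².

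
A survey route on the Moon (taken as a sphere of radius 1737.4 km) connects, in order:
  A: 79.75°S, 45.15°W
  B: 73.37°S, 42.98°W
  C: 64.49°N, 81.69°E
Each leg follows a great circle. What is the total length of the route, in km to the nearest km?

5022 km

Leg A→B: central angle 0.1117 rad, distance 194.0 km.
Leg B→C: central angle 2.7787 rad, distance 4827.7 km.
Total: 194.0 + 4827.7 ≈ 5022 km.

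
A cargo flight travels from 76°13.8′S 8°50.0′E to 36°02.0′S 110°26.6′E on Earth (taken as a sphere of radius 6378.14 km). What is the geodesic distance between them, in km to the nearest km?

With latitudes φ₁ = -76.230°, φ₂ = -36.033° and longitude difference Δλ = 101.610°:
cos c = sin φ₁ sin φ₂ + cos φ₁ cos φ₂ cos Δλ = (-0.9713)(-0.5883) + (0.2380)(0.8087)(-0.2012) = 0.53261,
so c = arccos(0.53261) = 1.00911 rad.
Distance = R·c = 6378.14 × 1.0091 ≈ 6436 km.

6436 km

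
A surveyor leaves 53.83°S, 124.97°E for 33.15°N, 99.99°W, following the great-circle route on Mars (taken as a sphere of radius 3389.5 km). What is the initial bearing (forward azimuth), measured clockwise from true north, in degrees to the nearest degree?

With φ₁ = -0.9395, φ₂ = 0.5786, Δλ = 2.3569 rad, the forward-azimuth formula gives
θ = atan2( sin Δλ cos φ₂ , cos φ₁ sin φ₂ − sin φ₁ cos φ₂ cos Δλ ) = atan2(0.5916, -0.1555) = 104.73°.
So the initial bearing is 105°.

105°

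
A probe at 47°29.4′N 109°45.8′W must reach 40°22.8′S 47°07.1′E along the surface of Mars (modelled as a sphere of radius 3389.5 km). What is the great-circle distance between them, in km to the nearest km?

9583 km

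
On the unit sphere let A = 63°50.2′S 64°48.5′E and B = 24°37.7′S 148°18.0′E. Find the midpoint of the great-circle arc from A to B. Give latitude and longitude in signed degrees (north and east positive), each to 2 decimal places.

The central angle between A and B is δ = 1.1379 rad.
With f = 0.5, the slerp weights are sin((1−f)δ)/sin δ = 0.5935 and sin(fδ)/sin δ = 0.5935.
Weighted sum of the unit vectors: (0.5935)·(0.1877,0.3990,-0.8975) + (0.5935)·(-0.7734,0.4777,-0.4167) = (-0.3476, 0.5203, -0.7800).
Converting back: φ = atan2(z, √(x²+y²)) = -51.26°, λ = atan2(y, x) = 123.75°.

-51.26°, 123.75°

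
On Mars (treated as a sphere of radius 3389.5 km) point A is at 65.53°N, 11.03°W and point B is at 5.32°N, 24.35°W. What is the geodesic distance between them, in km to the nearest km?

3605 km

In radians: φ₁ = 1.1437, φ₂ = 0.0929, Δλ = -13.320° = -0.2325 rad.
Haversine: a = sin²(Δφ/2) + cos φ₁ cos φ₂ sin²(Δλ/2) = 0.2516 + (0.4142)(0.9957)(0.0135) = 0.25714.
Central angle c = 2·arcsin(√a) = 1.06360 rad.
Distance = R·c = 3389.5 × 1.0636 ≈ 3605 km.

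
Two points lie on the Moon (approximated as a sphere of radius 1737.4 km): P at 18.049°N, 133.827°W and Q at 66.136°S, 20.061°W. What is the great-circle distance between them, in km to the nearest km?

3517 km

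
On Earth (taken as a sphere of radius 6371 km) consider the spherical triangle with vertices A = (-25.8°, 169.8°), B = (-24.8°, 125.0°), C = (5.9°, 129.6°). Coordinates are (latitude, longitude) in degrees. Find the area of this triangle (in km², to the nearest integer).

Side lengths (central angles): a = 0.5415, b = 0.8772, c = 0.7037 rad; semiperimeter s = 1.0612.
By l'Huilier's theorem, tan(E/4) = √[tan(s/2) tan((s−a)/2) tan((s−b)/2) tan((s−c)/2)], giving spherical excess E = 0.2038 rad.
Area = E·R² = 0.2038 × (6371)² ≈ 8271157 km².

8271157 km²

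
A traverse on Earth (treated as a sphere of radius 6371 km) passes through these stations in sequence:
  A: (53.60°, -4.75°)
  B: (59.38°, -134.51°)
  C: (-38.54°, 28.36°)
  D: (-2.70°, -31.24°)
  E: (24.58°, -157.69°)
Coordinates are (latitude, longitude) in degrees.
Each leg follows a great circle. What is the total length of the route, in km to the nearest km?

45078 km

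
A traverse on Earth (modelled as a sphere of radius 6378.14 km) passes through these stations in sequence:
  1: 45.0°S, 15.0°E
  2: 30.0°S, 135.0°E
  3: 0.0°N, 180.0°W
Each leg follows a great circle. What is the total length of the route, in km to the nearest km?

Leg 1→2: central angle 1.5234 rad, distance 9716.5 km.
Leg 2→3: central angle 0.9117 rad, distance 5815.2 km.
Total: 9716.5 + 5815.2 ≈ 15532 km.

15532 km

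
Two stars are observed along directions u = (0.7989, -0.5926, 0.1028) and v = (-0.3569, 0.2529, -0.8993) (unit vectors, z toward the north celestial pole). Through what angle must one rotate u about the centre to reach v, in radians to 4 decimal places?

2.1264 rad

u·v = -0.5274; |u| = 1.0000, |v| = 1.0000.
cos θ = (u·v)/(|u||v|) = -0.5274, so θ = 2.1264 rad.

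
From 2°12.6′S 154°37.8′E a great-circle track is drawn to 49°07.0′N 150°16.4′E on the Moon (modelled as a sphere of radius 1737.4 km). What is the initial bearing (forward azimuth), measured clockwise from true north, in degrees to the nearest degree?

With φ₁ = -0.0386, φ₂ = 0.8572, Δλ = -0.0760 rad, the forward-azimuth formula gives
θ = atan2( sin Δλ cos φ₂ , cos φ₁ sin φ₂ − sin φ₁ cos φ₂ cos Δλ ) = atan2(-0.0497, 0.7806) = -3.64°.
Adding 360° brings this into [0°, 360°): 356°.

356°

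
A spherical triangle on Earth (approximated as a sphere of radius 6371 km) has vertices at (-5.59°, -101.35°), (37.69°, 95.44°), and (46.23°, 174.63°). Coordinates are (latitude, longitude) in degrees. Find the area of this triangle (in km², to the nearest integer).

21855309 km²

Side lengths (central angles): a = 0.9954, b = 1.5694, c = 2.5210 rad; semiperimeter s = 2.5429.
By l'Huilier's theorem, tan(E/4) = √[tan(s/2) tan((s−a)/2) tan((s−b)/2) tan((s−c)/2)], giving spherical excess E = 0.5384 rad.
Area = E·R² = 0.5384 × (6371)² ≈ 21855309 km².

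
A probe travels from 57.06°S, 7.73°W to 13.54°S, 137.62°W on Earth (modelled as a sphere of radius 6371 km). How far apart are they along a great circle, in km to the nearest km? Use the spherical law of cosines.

10919 km

Let φ₁ = -0.9959 rad, φ₂ = -0.2363 rad, and Δλ = -2.2670 rad.
cos c = sin φ₁ sin φ₂ + cos φ₁ cos φ₂ cos Δλ = (-0.8392)(-0.2341) + (0.5438)(0.9722)(-0.6413) = -0.14254,
so c = arccos(-0.14254) = 1.71383 rad.
Distance = R·c = 6371 × 1.7138 ≈ 10919 km.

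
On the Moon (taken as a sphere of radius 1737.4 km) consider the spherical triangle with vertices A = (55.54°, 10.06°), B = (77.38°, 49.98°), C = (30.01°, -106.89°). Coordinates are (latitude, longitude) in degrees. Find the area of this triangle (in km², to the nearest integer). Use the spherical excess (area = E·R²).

Side lengths (central angles): a = 1.2513, b = 1.3793, c = 0.4524 rad; semiperimeter s = 1.5415.
By l'Huilier's theorem, tan(E/4) = √[tan(s/2) tan((s−a)/2) tan((s−b)/2) tan((s−c)/2)], giving spherical excess E = 0.3335 rad.
Area = E·R² = 0.3335 × (1737.4)² ≈ 1006736 km².

1006736 km²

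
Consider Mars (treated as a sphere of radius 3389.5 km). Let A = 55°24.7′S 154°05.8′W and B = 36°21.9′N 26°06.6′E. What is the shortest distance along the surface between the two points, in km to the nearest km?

9522 km

With latitudes φ₁ = -55.412°, φ₂ = 36.365° and longitude difference Δλ = -179.793°:
cos c = sin φ₁ sin φ₂ + cos φ₁ cos φ₂ cos Δλ = (-0.8233)(0.5929) + (0.5677)(0.8053)(-1.0000) = -0.94525,
so c = arccos(-0.94525) = 2.80916 rad.
Distance = R·c = 3389.5 × 2.8092 ≈ 9522 km.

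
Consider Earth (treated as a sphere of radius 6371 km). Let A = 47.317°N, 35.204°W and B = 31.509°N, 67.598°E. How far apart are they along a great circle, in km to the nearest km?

8357 km

With latitudes φ₁ = 47.317°, φ₂ = 31.509° and longitude difference Δλ = 102.802°:
Haversine: a = sin²(Δφ/2) + cos φ₁ cos φ₂ sin²(Δλ/2) = 0.0189 + (0.6779)(0.8526)(0.6108) = 0.37194.
Central angle c = 2·arcsin(√a) = 1.31179 rad.
Distance = R·c = 6371 × 1.3118 ≈ 8357 km.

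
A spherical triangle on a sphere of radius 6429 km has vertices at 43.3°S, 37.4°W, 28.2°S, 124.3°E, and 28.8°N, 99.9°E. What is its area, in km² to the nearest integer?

76496054 km²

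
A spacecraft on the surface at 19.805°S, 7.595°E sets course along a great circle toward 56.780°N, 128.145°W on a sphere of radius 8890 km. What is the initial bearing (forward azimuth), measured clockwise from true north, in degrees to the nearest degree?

Δλ = -135.740° = -2.3691 rad.
y = sin Δλ · cos φ₂ = (-0.6979)(0.5479) = -0.3824
x = cos φ₁ sin φ₂ − sin φ₁ cos φ₂ cos Δλ = (0.9409)(0.8366) − (-0.3388)(0.5479)(-0.7162) = 0.6542
θ = atan2(y, x) = -30.31°; adding 360° gives 330°.

330°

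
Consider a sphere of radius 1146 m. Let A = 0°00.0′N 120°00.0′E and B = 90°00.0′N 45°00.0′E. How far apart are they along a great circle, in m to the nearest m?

1800 m

Let φ₁ = 0.0000 rad, φ₂ = 1.5708 rad, and Δλ = -1.3090 rad.
cos c = sin φ₁ sin φ₂ + cos φ₁ cos φ₂ cos Δλ = (0.0000)(1.0000) + (1.0000)(0.0000)(0.2588) = 0.00000,
so c = arccos(0.00000) = 1.57080 rad.
Distance = R·c = 1146 × 1.5708 ≈ 1800 m.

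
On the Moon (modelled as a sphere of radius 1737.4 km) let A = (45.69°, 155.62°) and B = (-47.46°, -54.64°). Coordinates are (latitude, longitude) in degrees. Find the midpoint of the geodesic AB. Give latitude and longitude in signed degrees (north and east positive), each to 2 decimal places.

-3.38°, -132.96°

Central angle δ = 2.7795 rad. Interpolating on the sphere with fraction f = 0.5:
P = [sin((1−f)δ)·A + sin(fδ)·B] / sin δ = 2.7772·A + 2.7772·B in Cartesian coordinates,
giving P = (-0.6804, -0.7305, -0.0590), i.e. latitude -3.38°, longitude -132.96°.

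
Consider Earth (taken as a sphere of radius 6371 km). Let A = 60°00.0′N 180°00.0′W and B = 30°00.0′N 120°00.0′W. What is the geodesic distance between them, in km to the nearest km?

5504 km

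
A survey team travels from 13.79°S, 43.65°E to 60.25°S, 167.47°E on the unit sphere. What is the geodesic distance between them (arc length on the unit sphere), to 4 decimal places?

In radians: φ₁ = -0.2407, φ₂ = -1.0516, Δλ = 123.820° = 2.1611 rad.
Haversine: a = sin²(Δφ/2) + cos φ₁ cos φ₂ sin²(Δλ/2) = 0.1556 + (0.9712)(0.4962)(0.7783) = 0.53064.
Central angle c = 2·arcsin(√a) = 1.63211 rad.
On the unit sphere the arc length equals the central angle: 1.6321.

1.6321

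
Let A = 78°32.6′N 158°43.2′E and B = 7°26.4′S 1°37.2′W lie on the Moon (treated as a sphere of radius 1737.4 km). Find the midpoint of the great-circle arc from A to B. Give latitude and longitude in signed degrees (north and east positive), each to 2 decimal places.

The central angle between A and B is δ = 1.8885 rad.
With f = 0.5, the slerp weights are sin((1−f)δ)/sin δ = 0.8527 and sin(fδ)/sin δ = 0.8527.
Weighted sum of the unit vectors: (0.8527)·(-0.1851,0.0721,0.9801) + (0.8527)·(0.9912,-0.0280,-0.1295) = (0.6874, 0.0376, 0.7253).
Converting back: φ = atan2(z, √(x²+y²)) = 46.50°, λ = atan2(y, x) = 3.13°.

46.50°, 3.13°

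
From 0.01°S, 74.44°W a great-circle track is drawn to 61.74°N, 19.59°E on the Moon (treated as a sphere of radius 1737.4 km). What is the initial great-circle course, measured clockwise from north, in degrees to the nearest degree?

28°

Δλ = 94.030° = 1.6411 rad.
y = sin Δλ · cos φ₂ = (0.9975)(0.4735) = 0.4723
x = cos φ₁ sin φ₂ − sin φ₁ cos φ₂ cos Δλ = (1.0000)(0.8808) − (-0.0002)(0.4735)(-0.0703) = 0.8808
θ = atan2(y, x) = 28.20°, so the bearing is 28°.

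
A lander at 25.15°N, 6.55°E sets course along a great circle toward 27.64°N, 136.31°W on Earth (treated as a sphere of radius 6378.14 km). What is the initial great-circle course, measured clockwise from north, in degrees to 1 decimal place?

Δλ = -142.860° = -2.4934 rad.
y = sin Δλ · cos φ₂ = (-0.6038)(0.8859) = -0.5349
x = cos φ₁ sin φ₂ − sin φ₁ cos φ₂ cos Δλ = (0.9052)(0.4639) − (0.4250)(0.8859)(-0.7972) = 0.7201
θ = atan2(y, x) = -36.61°; adding 360° gives 323.4°.

323.4°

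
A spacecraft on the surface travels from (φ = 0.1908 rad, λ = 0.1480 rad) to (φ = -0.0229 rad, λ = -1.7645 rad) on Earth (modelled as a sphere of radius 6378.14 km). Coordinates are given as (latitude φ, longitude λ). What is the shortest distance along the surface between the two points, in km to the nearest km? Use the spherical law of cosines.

12186 km

Let φ₁ = 0.1908 rad, φ₂ = -0.0229 rad, and Δλ = -1.9125 rad.
cos c = sin φ₁ sin φ₂ + cos φ₁ cos φ₂ cos Δλ = (0.1896)(-0.0229) + (0.9819)(0.9997)(-0.3351) = -0.33327,
so c = arccos(-0.33327) = 1.91056 rad.
Distance = R·c = 6378.14 × 1.9106 ≈ 12186 km.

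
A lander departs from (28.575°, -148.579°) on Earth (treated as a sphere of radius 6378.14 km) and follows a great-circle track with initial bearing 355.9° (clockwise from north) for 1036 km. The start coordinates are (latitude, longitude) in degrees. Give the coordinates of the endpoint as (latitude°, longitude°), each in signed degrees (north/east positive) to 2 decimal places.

37.86°, -149.42°

Angular distance δ = d/R = 1036/6378.14 = 0.16243 rad; initial bearing θ = 6.2116 rad.
sin φ₂ = sin φ₁ cos δ + cos φ₁ sin δ cos θ = (0.4783)(0.9868) + (0.8782)(0.1617)(0.9974) = 0.6137, so φ₂ = 37.86°.
Δλ = atan2(sin θ sin δ cos φ₁, cos δ − sin φ₁ sin φ₂) = atan2(-0.0102, 0.6933) = -0.839°.
λ₂ = -148.579° − 0.839° = -149.42°.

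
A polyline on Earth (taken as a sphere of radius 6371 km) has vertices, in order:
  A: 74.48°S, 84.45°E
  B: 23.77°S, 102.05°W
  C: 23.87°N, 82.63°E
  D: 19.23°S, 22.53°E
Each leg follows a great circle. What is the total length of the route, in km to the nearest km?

36704 km

Leg A→B: central angle 1.4252 rad, distance 9080.1 km.
Leg B→C: central angle 3.0669 rad, distance 19538.9 km.
Leg C→D: central angle 1.2691 rad, distance 8085.5 km.
Total: 9080.1 + 19538.9 + 8085.5 ≈ 36704 km.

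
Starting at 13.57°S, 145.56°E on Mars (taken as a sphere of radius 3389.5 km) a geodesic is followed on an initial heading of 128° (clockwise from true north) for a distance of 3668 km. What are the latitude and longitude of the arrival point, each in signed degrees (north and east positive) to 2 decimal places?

-39.69°, -149.73°

Angular distance δ = d/R = 3668/3389.5 = 1.08217 rad; initial bearing θ = 2.2340 rad.
sin φ₂ = sin φ₁ cos δ + cos φ₁ sin δ cos θ = (-0.2346)(0.4694) + (0.9721)(0.8830)(-0.6157) = -0.6386, so φ₂ = -39.69°.
Δλ = atan2(sin θ sin δ cos φ₁, cos δ − sin φ₁ sin φ₂) = atan2(0.6764, 0.3196) = 64.709°.
λ₂ = 145.560° + 64.709° = 210.27° → -149.73° after wrapping to (−180°, 180°].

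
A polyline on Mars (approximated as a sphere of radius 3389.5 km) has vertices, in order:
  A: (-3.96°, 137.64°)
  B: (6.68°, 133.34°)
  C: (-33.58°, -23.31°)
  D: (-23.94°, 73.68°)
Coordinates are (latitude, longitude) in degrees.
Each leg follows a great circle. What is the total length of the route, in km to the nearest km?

Leg A→B: central angle 0.2002 rad, distance 678.7 km.
Leg B→C: central angle 2.5393 rad, distance 8606.9 km.
Leg C→D: central angle 1.4386 rad, distance 4876.3 km.
Total: 678.7 + 8606.9 + 4876.3 ≈ 14162 km.

14162 km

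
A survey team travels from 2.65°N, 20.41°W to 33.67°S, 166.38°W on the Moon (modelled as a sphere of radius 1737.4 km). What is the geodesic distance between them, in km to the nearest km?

Let φ₁ = 0.0463 rad, φ₂ = -0.5877 rad, and Δλ = -2.5477 rad.
Haversine: a = sin²(Δφ/2) + cos φ₁ cos φ₂ sin²(Δλ/2) = 0.0971 + (0.9989)(0.8322)(0.9144) = 0.85731.
Central angle c = 2·arcsin(√a) = 2.36687 rad.
Distance = R·c = 1737.4 × 2.3669 ≈ 4112 km.

4112 km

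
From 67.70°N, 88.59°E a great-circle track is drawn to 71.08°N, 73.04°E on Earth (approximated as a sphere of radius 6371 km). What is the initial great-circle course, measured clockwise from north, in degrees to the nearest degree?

Δλ = -15.550° = -0.2714 rad.
y = sin Δλ · cos φ₂ = (-0.2681)(0.3242) = -0.0869
x = cos φ₁ sin φ₂ − sin φ₁ cos φ₂ cos Δλ = (0.3795)(0.9460) − (0.9252)(0.3242)(0.9634) = 0.0699
θ = atan2(y, x) = -51.18°; adding 360° gives 309°.

309°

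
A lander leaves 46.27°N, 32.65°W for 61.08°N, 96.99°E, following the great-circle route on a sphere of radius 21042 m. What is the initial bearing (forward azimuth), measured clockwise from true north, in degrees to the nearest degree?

Δλ = 129.640° = 2.2626 rad.
y = sin Δλ · cos φ₂ = (0.7701)(0.4836) = 0.3724
x = cos φ₁ sin φ₂ − sin φ₁ cos φ₂ cos Δλ = (0.6913)(0.8753) − (0.7226)(0.4836)(-0.6380) = 0.8280
θ = atan2(y, x) = 24.22°, so the bearing is 24°.

24°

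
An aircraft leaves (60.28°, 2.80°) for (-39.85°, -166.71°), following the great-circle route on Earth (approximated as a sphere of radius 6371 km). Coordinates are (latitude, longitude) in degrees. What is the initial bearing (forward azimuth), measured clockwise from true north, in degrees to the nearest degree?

With φ₁ = 1.0521, φ₂ = -0.6955, Δλ = -2.9585 rad, the forward-azimuth formula gives
θ = atan2( sin Δλ cos φ₂ , cos φ₁ sin φ₂ − sin φ₁ cos φ₂ cos Δλ ) = atan2(-0.1398, 0.3379) = -22.47°.
Adding 360° brings this into [0°, 360°): 338°.

338°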